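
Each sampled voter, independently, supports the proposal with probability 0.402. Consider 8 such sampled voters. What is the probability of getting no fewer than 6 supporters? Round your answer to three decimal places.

0.051

X ~ Binomial(8, 0.402); P(X ≥ 6) = Σ C(8,k) p^k (1−p)^(8−k) over k:
  k=6: C(8,6)·0.402^6·0.598^2 = 0.04226
  k=7: C(8,7)·0.402^7·0.598^1 = 0.00812
  k=8: C(8,8)·0.402^8·0.598^0 = 0.00068
Total = 0.05106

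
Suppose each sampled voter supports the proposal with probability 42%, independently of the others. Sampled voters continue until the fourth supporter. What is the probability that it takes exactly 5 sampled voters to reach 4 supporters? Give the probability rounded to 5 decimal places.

0.07219

Y = trial on which the fourth success occurs; negative binomial, r=4, p=0.42.
P(Y=5) = C(4,3) · p^4 · (1−p)^1
= 4 · 0.031117 · 0.58 = 0.0721913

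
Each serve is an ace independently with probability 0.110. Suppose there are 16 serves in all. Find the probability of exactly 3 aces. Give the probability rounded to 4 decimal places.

X ~ Binomial(n=16, p=0.11).
P(X=3) = C(16,3) · p^3 · (1−p)^13
= 560 · 0.001331 · 0.21982 = 0.163846

0.1638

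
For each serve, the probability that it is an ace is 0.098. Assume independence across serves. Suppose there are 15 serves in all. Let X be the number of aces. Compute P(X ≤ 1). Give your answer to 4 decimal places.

X ~ Binomial(15, 0.098); P(X ≤ 1) = Σ C(15,k) p^k (1−p)^(15−k) over k:
  k=0: C(15,0)·0.098^0·0.902^15 = 0.212862
  k=1: C(15,1)·0.098^1·0.902^14 = 0.346904
Total = 0.559766

0.5598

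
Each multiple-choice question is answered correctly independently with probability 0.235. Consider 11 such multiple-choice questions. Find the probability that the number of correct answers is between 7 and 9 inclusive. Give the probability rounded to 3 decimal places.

X ~ Binomial(11, 0.235); P(7 ≤ X ≤ 9) = Σ C(11,k) p^k (1−p)^(11−k) over k:
  k=7: C(11,7)·0.235^7·0.765^4 = 0.00447
  k=8: C(11,8)·0.235^8·0.765^3 = 0.00069
  k=9: C(11,9)·0.235^9·0.765^2 = 0.00007
Total = 0.00523

0.005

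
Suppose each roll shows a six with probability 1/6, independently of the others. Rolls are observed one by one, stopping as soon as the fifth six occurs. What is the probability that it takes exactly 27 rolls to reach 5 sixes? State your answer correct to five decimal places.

0.03483

Y = trial on which the fifth success occurs; negative binomial, r=5, p=0.166667.
P(Y=27) = C(26,4) · p^5 · (1−p)^22
= 14950 · 0.0001286 · 0.018114 = 0.0348255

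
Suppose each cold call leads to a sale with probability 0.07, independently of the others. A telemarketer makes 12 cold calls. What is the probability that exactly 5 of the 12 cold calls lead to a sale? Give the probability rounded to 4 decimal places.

0.0008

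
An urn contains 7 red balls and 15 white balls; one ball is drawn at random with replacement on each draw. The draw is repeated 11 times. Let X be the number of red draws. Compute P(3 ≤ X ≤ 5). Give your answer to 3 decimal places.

0.631

X ~ Binomial(11, 0.318182); P(3 ≤ X ≤ 5) = Σ C(11,k) p^k (1−p)^(11−k) over k:
  k=3: C(11,3)·0.318182^3·0.681818^8 = 0.24823
  k=4: C(11,4)·0.318182^4·0.681818^7 = 0.23168
  k=5: C(11,5)·0.318182^5·0.681818^6 = 0.15137
Total = 0.63128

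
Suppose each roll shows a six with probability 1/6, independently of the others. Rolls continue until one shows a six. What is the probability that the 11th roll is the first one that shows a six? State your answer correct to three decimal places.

Geometric (trials to first success), p = 0.166667.
P(Y = 11) = (1−p)^10 · p = 0.16151 · 0.166667 = 0.02692

0.027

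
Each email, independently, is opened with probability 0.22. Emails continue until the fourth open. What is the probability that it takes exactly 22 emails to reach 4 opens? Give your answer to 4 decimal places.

Y = trial on which the fourth success occurs; negative binomial, r=4, p=0.22.
P(Y=22) = C(21,3) · p^4 · (1−p)^18
= 1330 · 0.0023426 · 0.011421 = 0.035583

0.0356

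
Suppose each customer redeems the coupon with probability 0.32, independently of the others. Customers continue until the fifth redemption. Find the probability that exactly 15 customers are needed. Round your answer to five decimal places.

0.07100

Y = trial on which the fifth success occurs; negative binomial, r=5, p=0.32.
P(Y=15) = C(14,4) · p^5 · (1−p)^10
= 1001 · 0.0033554 · 0.021139 = 0.0710024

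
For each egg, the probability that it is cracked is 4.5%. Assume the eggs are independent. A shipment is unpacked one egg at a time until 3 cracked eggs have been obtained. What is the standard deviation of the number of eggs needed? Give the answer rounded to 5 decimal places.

37.61402

Y = total eggs until the third success; negative binomial with r=3, p=0.045.
SD(Y) = √[r(1−p)/p²] = √(1414.8148148) = 37.6140242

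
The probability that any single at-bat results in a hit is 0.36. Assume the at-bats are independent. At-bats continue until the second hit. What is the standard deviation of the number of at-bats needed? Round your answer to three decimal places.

Y = total at-bats until the second success; negative binomial with r=2, p=0.36.
SD(Y) = √[r(1−p)/p²] = √(9.87654) = 3.14270

3.143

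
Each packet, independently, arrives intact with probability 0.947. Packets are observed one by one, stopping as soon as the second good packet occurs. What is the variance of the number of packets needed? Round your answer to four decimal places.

Y = total packets until the second success; negative binomial with r=2, p=0.947.
Var(Y) = r(1−p)/p² = 2·0.053 / 0.947² = 0.118197

0.1182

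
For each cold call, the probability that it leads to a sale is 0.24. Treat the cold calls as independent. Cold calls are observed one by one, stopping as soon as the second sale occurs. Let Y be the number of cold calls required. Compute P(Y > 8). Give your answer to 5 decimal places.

Needing more than 8 cold calls ⇔ fewer than 2 successes in the first 8. With X ~ Binomial(8, 0.24), P(Y > 8) = P(X ≤ 1).
  k=0: C(8,0)·0.24^0·0.76^8 = 0.1113035
  k=1: C(8,1)·0.24^1·0.76^7 = 0.2811877
P(X ≤ 1) = 0.3924912

0.39249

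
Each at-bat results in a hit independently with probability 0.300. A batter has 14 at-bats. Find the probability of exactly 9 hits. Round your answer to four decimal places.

0.0066

X ~ Binomial(n=14, p=0.30).
P(X=9) = C(14,9) · p^9 · (1−p)^5
= 2002 · 1.9683e-05 · 0.16807 = 0.006623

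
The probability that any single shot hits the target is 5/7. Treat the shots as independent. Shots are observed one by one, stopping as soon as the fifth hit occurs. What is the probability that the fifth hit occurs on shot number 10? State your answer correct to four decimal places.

0.0446

Y = trial on which the fifth success occurs; negative binomial, r=5, p=0.714286.
P(Y=10) = C(9,4) · p^5 · (1−p)^5
= 126 · 0.18593 · 0.001904 = 0.044606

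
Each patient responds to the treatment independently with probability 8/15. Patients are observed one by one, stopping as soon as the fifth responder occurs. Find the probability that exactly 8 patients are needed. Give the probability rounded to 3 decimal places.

0.153

Y = trial on which the fifth success occurs; negative binomial, r=5, p=0.533333.
P(Y=8) = C(7,4) · p^5 · (1−p)^3
= 35 · 0.043151 · 0.10163 = 0.15349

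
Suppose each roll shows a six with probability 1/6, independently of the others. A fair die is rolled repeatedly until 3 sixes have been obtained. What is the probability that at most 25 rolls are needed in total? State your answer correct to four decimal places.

0.8113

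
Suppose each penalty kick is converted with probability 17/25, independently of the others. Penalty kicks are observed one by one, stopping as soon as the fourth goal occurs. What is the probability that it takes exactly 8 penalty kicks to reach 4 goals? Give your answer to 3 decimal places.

0.078

Y = trial on which the fourth success occurs; negative binomial, r=4, p=0.68.
P(Y=8) = C(7,3) · p^4 · (1−p)^4
= 35 · 0.21381 · 0.010486 = 0.07847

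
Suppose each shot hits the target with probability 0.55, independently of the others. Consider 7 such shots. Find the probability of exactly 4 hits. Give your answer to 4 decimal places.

X ~ Binomial(n=7, p=0.55).
P(X=4) = C(7,4) · p^4 · (1−p)^3
= 35 · 0.091506 · 0.091125 = 0.291848

0.2918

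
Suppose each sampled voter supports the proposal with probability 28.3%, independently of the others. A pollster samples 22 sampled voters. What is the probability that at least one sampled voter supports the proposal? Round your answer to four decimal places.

P(at least one) = 1 − P(none) = 1 − (1 − 0.283)^22
= 1 − 0.000663 = 0.999337

0.9993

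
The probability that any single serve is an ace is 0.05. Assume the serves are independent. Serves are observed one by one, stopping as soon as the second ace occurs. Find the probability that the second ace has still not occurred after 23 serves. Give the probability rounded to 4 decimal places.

0.6794

Needing more than 23 serves ⇔ fewer than 2 successes in the first 23. With X ~ Binomial(23, 0.05), P(Y > 23) = P(X ≤ 1).
  k=0: C(23,0)·0.05^0·0.95^23 = 0.307357
  k=1: C(23,1)·0.05^1·0.95^22 = 0.372064
P(X ≤ 1) = 0.679420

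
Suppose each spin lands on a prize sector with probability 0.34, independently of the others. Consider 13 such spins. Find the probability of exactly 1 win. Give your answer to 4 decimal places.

X ~ Binomial(n=13, p=0.34).
P(X=1) = C(13,1) · p^1 · (1−p)^12
= 13 · 0.34 · 0.0068317 = 0.030196

0.0302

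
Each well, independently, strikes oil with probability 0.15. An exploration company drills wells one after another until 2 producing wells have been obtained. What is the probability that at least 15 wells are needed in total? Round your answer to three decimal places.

Needing more than 14 wells ⇔ fewer than 2 successes in the first 14. With X ~ Binomial(14, 0.15), P(Y > 14) = P(X ≤ 1).
  k=0: C(14,0)·0.15^0·0.85^14 = 0.10277
  k=1: C(14,1)·0.15^1·0.85^13 = 0.25390
P(X ≤ 1) = 0.35667

0.357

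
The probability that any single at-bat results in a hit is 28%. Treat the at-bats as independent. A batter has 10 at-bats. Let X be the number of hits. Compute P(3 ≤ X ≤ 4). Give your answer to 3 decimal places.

0.444

X ~ Binomial(10, 0.28); P(3 ≤ X ≤ 4) = Σ C(10,k) p^k (1−p)^(10−k) over k:
  k=3: C(10,3)·0.28^3·0.72^7 = 0.26423
  k=4: C(10,4)·0.28^4·0.72^6 = 0.17982
Total = 0.44405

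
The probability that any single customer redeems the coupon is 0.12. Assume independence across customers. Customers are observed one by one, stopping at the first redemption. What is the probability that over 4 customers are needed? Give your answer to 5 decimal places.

Y = number of customers to the first success; geometric, p = 0.12.
P(Y > 4) = P(first 4 all fail) = (1−p)^4 = 0.5996954

0.59970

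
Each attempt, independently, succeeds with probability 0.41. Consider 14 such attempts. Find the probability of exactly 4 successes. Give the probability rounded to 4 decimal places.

0.1446

X ~ Binomial(n=14, p=0.41).
P(X=4) = C(14,4) · p^4 · (1−p)^10
= 1001 · 0.028258 · 0.0051112 = 0.144574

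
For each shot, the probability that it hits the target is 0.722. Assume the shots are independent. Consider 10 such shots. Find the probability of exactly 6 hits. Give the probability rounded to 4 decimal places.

0.1777

X ~ Binomial(n=10, p=0.722).
P(X=6) = C(10,6) · p^6 · (1−p)^4
= 210 · 0.14165 · 0.0059728 = 0.177673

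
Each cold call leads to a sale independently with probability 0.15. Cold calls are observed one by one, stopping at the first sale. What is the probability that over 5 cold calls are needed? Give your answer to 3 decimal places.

0.444

Y = number of cold calls to the first success; geometric, p = 0.15.
P(Y > 5) = P(first 5 all fail) = (1−p)^5 = 0.44371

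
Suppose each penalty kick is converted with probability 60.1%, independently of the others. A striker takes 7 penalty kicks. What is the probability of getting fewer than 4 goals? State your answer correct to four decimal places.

0.2879

X ~ Binomial(7, 0.601); P(X ≤ 3) = Σ C(7,k) p^k (1−p)^(7−k) over k:
  k=0: C(7,0)·0.601^0·0.399^7 = 0.001610
  k=1: C(7,1)·0.601^1·0.399^6 = 0.016975
  k=2: C(7,2)·0.601^2·0.399^5 = 0.076707
  k=3: C(7,3)·0.601^3·0.399^4 = 0.192568
Total = 0.287859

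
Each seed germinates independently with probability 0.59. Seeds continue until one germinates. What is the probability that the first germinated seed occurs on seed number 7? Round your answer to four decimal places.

Geometric (trials to first success), p = 0.59.
P(Y = 7) = (1−p)^6 · p = 0.0047501 · 0.59 = 0.002803

0.0028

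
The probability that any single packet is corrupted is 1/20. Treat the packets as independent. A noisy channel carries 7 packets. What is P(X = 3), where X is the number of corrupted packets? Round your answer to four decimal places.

0.0036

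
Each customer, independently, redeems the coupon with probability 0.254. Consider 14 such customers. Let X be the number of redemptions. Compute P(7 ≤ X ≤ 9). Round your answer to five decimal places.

0.04110

X ~ Binomial(14, 0.254); P(7 ≤ X ≤ 9) = Σ C(14,k) p^k (1−p)^(14−k) over k:
  k=7: C(14,7)·0.254^7·0.746^7 = 0.0300992
  k=8: C(14,8)·0.254^8·0.746^6 = 0.0089672
  k=9: C(14,9)·0.254^9·0.746^5 = 0.0020355
Total = 0.0411019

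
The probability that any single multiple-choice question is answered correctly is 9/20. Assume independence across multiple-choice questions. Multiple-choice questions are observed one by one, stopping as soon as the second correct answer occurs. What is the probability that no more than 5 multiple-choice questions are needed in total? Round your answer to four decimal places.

0.7438

Finishing within 5 multiple-choice questions ⇔ at least 2 successes in the first 5. With X ~ Binomial(5, 0.45), P(Y ≤ 5) = 1 − P(X ≤ 1).
  k=0: C(5,0)·0.45^0·0.55^5 = 0.050328
  k=1: C(5,1)·0.45^1·0.55^4 = 0.205889
1 − 0.256217 = 0.743783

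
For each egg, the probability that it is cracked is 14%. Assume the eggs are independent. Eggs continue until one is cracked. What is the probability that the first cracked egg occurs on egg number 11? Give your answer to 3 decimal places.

0.031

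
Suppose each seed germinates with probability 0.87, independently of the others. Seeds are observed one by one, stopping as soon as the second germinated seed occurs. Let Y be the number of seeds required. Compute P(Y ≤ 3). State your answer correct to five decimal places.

0.95369

Finishing within 3 seeds ⇔ at least 2 successes in the first 3. With X ~ Binomial(3, 0.87), P(Y ≤ 3) = 1 − P(X ≤ 1).
  k=0: C(3,0)·0.87^0·0.13^3 = 0.0021970
  k=1: C(3,1)·0.87^1·0.13^2 = 0.0441090
1 − 0.0463060 = 0.9536940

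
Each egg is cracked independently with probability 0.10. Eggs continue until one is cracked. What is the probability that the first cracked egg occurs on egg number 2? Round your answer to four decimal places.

Geometric (trials to first success), p = 0.10.
P(Y = 2) = (1−p)^1 · p = 0.9 · 0.10 = 0.090000

0.0900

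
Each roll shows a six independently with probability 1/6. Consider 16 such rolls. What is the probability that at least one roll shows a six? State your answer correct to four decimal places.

P(at least one) = 1 − P(none) = 1 − (1 − 0.166667)^16
= 1 − 0.054088 = 0.945912

0.9459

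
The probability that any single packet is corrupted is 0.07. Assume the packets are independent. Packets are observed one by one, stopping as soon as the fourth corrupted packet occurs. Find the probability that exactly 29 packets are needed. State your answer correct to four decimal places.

0.0128

Y = trial on which the fourth success occurs; negative binomial, r=4, p=0.07.
P(Y=29) = C(28,3) · p^4 · (1−p)^25
= 3276 · 2.401e-05 · 0.16296 = 0.012818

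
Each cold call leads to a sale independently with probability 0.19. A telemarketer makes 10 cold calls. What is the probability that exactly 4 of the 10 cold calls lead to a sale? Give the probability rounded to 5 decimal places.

0.07729

X ~ Binomial(n=10, p=0.19).
P(X=4) = C(10,4) · p^4 · (1−p)^6
= 210 · 0.0013032 · 0.28243 = 0.0772936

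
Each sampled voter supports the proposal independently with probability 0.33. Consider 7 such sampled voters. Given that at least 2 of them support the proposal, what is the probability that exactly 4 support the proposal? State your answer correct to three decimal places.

X ~ Binomial(7, 0.33). Want P(X=4 | X≥2) = P(X=4) / P(X≥2).
P(X=4) = C(7,4)·0.33^4·0.67^3 = 0.12484
P(X≥2) = 1 − 0.06061 − 0.20896 = 0.73043
Ratio = 0.12484 / 0.73043 = 0.17091

0.171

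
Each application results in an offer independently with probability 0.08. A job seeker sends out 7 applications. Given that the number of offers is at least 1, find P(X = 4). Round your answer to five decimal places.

0.00252

X ~ Binomial(7, 0.08). Want P(X=4 | X≥1) = P(X=4) / P(X≥1).
P(X=4) = C(7,4)·0.08^4·0.92^3 = 0.0011163
P(X≥1) = 1 − 0.5578466 = 0.4421534
Ratio = 0.0011163 / 0.4421534 = 0.0025248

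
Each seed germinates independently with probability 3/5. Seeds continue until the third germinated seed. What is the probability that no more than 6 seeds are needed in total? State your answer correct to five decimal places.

0.82080

Finishing within 6 seeds ⇔ at least 3 successes in the first 6. With X ~ Binomial(6, 0.60), P(Y ≤ 6) = 1 − P(X ≤ 2).
  k=0: C(6,0)·0.60^0·0.40^6 = 0.0040960
  k=1: C(6,1)·0.60^1·0.40^5 = 0.0368640
  k=2: C(6,2)·0.60^2·0.40^4 = 0.1382400
1 − 0.1792000 = 0.8208000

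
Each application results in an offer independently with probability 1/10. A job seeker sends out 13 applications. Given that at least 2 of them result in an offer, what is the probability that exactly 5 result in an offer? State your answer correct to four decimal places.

0.0146

X ~ Binomial(13, 0.10). Want P(X=5 | X≥2) = P(X=5) / P(X≥2).
P(X=5) = C(13,5)·0.10^5·0.90^8 = 0.005540
P(X≥2) = 1 − 0.254187 − 0.367158 = 0.378655
Ratio = 0.005540 / 0.378655 = 0.014631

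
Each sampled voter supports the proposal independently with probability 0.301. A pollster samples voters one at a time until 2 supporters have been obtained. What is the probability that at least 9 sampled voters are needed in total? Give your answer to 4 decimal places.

Needing more than 8 sampled voters ⇔ fewer than 2 successes in the first 8. With X ~ Binomial(8, 0.301), P(Y > 8) = P(X ≤ 1).
  k=0: C(8,0)·0.301^0·0.699^8 = 0.056992
  k=1: C(8,1)·0.301^1·0.699^7 = 0.196335
P(X ≤ 1) = 0.253327

0.2533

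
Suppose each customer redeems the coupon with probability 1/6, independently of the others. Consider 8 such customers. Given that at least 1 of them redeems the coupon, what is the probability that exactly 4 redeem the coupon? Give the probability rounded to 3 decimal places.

0.034

X ~ Binomial(8, 0.166667). Want P(X=4 | X≥1) = P(X=4) / P(X≥1).
P(X=4) = C(8,4)·0.166667^4·0.833333^4 = 0.02605
P(X≥1) = 1 − 0.23257 = 0.76743
Ratio = 0.02605 / 0.76743 = 0.03394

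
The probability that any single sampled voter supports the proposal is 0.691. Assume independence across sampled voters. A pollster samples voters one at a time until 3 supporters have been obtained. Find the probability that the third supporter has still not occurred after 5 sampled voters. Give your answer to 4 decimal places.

Needing more than 5 sampled voters ⇔ fewer than 3 successes in the first 5. With X ~ Binomial(5, 0.691), P(Y > 5) = P(X ≤ 2).
  k=0: C(5,0)·0.691^0·0.309^5 = 0.002817
  k=1: C(5,1)·0.691^1·0.309^4 = 0.031498
  k=2: C(5,2)·0.691^2·0.309^3 = 0.140874
P(X ≤ 2) = 0.175189

0.1752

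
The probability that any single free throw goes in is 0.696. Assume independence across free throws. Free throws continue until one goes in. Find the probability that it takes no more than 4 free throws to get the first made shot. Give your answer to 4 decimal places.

0.9915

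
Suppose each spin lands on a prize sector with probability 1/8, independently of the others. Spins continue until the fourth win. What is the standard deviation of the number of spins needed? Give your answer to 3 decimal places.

14.967

Y = total spins until the fourth success; negative binomial with r=4, p=0.125.
SD(Y) = √[r(1−p)/p²] = √(224.00000) = 14.96663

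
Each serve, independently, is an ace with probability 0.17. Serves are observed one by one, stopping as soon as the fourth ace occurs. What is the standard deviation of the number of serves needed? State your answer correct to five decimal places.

10.71816

Y = total serves until the fourth success; negative binomial with r=4, p=0.17.
SD(Y) = √[r(1−p)/p²] = √(114.8788927) = 10.7181572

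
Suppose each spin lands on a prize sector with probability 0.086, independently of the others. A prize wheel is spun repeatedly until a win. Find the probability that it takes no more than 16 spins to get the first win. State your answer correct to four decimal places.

Y = number of spins to the first success; geometric, p = 0.086.
P(Y ≤ 16) = 1 − (1−p)^16 = 1 − 0.237213 = 0.762787

0.7628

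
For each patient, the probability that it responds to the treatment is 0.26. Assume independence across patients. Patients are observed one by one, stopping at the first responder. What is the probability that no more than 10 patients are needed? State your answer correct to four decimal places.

0.9508

Y = number of patients to the first success; geometric, p = 0.26.
P(Y ≤ 10) = 1 − (1−p)^10 = 1 − 0.049240 = 0.950760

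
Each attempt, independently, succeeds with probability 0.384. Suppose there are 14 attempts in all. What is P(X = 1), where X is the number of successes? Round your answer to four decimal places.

0.0099

X ~ Binomial(n=14, p=0.384).
P(X=1) = C(14,1) · p^1 · (1−p)^13
= 14 · 0.384 · 0.0018389 = 0.009886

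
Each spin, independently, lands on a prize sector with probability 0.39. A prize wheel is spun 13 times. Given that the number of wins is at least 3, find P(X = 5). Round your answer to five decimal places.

0.23852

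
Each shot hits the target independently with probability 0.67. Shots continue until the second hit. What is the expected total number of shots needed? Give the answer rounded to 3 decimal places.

Y = total shots until the second success; negative binomial with r=2, p=0.67.
E[Y] = r / p = 2 / 0.67 = 2.98507

2.985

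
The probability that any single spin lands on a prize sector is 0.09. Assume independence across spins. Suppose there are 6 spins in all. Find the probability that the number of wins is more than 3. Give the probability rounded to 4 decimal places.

X ~ Binomial(6, 0.09); P(X ≥ 4) = Σ C(6,k) p^k (1−p)^(6−k) over k:
  k=4: C(6,4)·0.09^4·0.91^2 = 0.000815
  k=5: C(6,5)·0.09^5·0.91^1 = 0.000032
  k=6: C(6,6)·0.09^6·0.91^0 = 0.000001
Total = 0.000848

0.0008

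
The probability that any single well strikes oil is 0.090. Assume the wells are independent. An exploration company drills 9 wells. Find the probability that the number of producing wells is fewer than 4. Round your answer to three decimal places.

X ~ Binomial(9, 0.09); P(X ≤ 3) = Σ C(9,k) p^k (1−p)^(9−k) over k:
  k=0: C(9,0)·0.09^0·0.91^9 = 0.42793
  k=1: C(9,1)·0.09^1·0.91^8 = 0.38090
  k=2: C(9,2)·0.09^2·0.91^7 = 0.15069
  k=3: C(9,3)·0.09^3·0.91^6 = 0.03477
Total = 0.99430

0.994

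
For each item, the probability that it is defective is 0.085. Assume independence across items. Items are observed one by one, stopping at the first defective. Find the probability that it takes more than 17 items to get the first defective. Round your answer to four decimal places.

0.2209

Y = number of items to the first success; geometric, p = 0.085.
P(Y > 17) = P(first 17 all fail) = (1−p)^17 = 0.220881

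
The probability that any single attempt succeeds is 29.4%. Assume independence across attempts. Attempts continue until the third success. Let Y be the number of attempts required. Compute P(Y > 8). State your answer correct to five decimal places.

0.56704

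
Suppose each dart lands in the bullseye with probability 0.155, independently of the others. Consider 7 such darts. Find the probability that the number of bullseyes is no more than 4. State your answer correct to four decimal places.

X ~ Binomial(7, 0.155); P(X ≤ 4) = Σ C(7,k) p^k (1−p)^(7−k) over k:
  k=0: C(7,0)·0.155^0·0.845^7 = 0.307608
  k=1: C(7,1)·0.155^1·0.845^6 = 0.394975
  k=2: C(7,2)·0.155^2·0.845^5 = 0.217353
  k=3: C(7,3)·0.155^3·0.845^4 = 0.066449
  k=4: C(7,4)·0.155^4·0.845^3 = 0.012189
Total = 0.998574

0.9986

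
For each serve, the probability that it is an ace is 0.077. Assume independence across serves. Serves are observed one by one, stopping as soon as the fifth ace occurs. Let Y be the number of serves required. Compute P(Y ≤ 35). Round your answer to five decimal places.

0.12839

Finishing within 35 serves ⇔ at least 5 successes in the first 35. With X ~ Binomial(35, 0.077), P(Y ≤ 35) = 1 − P(X ≤ 4).
  k=0: C(35,0)·0.077^0·0.923^35 = 0.0605424
  k=1: C(35,1)·0.077^1·0.923^34 = 0.1767733
  k=2: C(35,2)·0.077^2·0.923^33 = 0.2507001
  k=3: C(35,3)·0.077^3·0.923^32 = 0.2300574
  k=4: C(35,4)·0.077^4·0.923^31 = 0.1535378
1 − 0.8716110 = 0.1283890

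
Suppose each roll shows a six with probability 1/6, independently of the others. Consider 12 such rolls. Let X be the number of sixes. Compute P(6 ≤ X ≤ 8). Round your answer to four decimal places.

X ~ Binomial(12, 0.166667); P(6 ≤ X ≤ 8) = Σ C(12,k) p^k (1−p)^(12−k) over k:
  k=6: C(12,6)·0.166667^6·0.833333^6 = 0.006632
  k=7: C(12,7)·0.166667^7·0.833333^5 = 0.001137
  k=8: C(12,8)·0.166667^8·0.833333^4 = 0.000142
Total = 0.007912

0.0079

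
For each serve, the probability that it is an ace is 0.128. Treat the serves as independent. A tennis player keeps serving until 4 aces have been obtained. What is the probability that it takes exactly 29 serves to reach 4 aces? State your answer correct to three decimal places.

Y = trial on which the fourth success occurs; negative binomial, r=4, p=0.128.
P(Y=29) = C(28,3) · p^4 · (1−p)^25
= 3276 · 0.00026844 · 0.032577 = 0.02865

0.029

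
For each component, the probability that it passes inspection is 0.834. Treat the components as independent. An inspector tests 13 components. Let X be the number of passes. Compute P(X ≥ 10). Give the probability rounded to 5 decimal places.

X ~ Binomial(13, 0.834); P(X ≥ 10) = Σ C(13,k) p^k (1−p)^(13−k) over k:
  k=10: C(13,10)·0.834^10·0.166^3 = 0.2129859
  k=11: C(13,11)·0.834^11·0.166^2 = 0.2918350
  k=12: C(13,12)·0.834^12·0.166^1 = 0.2443678
  k=13: C(13,13)·0.834^13·0.166^0 = 0.0944406
Total = 0.8436293

0.84363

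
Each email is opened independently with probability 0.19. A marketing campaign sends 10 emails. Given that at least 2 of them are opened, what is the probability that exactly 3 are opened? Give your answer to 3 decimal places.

X ~ Binomial(10, 0.19). Want P(X=3 | X≥2) = P(X=3) / P(X≥2).
P(X=3) = C(10,3)·0.19^3·0.81^7 = 0.18829
P(X≥2) = 1 − 0.12158 − 0.28518 = 0.59324
Ratio = 0.18829 / 0.59324 = 0.31740

0.317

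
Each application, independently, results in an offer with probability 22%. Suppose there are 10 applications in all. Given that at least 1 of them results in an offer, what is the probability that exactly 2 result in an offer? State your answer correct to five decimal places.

X ~ Binomial(10, 0.22). Want P(X=2 | X≥1) = P(X=2) / P(X≥1).
P(X=2) = C(10,2)·0.22^2·0.78^8 = 0.2984109
P(X≥1) = 1 − 0.0833578 = 0.9166422
Ratio = 0.2984109 / 0.9166422 = 0.3255478

0.32555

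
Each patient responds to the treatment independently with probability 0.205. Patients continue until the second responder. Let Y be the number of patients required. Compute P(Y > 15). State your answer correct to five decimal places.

0.15590

Needing more than 15 patients ⇔ fewer than 2 successes in the first 15. With X ~ Binomial(15, 0.205), P(Y > 15) = P(X ≤ 1).
  k=0: C(15,0)·0.205^0·0.795^15 = 0.0320263
  k=1: C(15,1)·0.205^1·0.795^14 = 0.1238754
P(X ≤ 1) = 0.1559017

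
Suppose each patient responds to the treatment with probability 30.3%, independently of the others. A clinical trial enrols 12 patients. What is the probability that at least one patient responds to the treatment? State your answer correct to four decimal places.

0.9869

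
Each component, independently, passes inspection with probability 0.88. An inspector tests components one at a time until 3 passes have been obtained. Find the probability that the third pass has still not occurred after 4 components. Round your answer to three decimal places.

Needing more than 4 components ⇔ fewer than 3 successes in the first 4. With X ~ Binomial(4, 0.88), P(Y > 4) = P(X ≤ 2).
  k=0: C(4,0)·0.88^0·0.12^4 = 0.00021
  k=1: C(4,1)·0.88^1·0.12^3 = 0.00608
  k=2: C(4,2)·0.88^2·0.12^2 = 0.06691
P(X ≤ 2) = 0.07320

0.073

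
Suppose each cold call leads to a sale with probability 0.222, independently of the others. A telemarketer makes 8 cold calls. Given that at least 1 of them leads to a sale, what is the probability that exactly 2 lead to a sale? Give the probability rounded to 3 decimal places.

X ~ Binomial(8, 0.222). Want P(X=2 | X≥1) = P(X=2) / P(X≥1).
P(X=2) = C(8,2)·0.222^2·0.778^6 = 0.30601
P(X≥1) = 1 − 0.13423 = 0.86577
Ratio = 0.30601 / 0.86577 = 0.35346

0.353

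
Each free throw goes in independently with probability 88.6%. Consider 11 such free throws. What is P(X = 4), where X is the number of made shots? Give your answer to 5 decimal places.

X ~ Binomial(n=11, p=0.886).
P(X=4) = C(11,4) · p^4 · (1−p)^7
= 330 · 0.61622 · 2.5023e-07 = 0.0000509

0.00005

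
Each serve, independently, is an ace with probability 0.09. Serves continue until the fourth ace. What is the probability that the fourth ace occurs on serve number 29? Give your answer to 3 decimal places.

0.020

Y = trial on which the fourth success occurs; negative binomial, r=4, p=0.09.
P(Y=29) = C(28,3) · p^4 · (1−p)^25
= 3276 · 6.561e-05 · 0.094631 = 0.02034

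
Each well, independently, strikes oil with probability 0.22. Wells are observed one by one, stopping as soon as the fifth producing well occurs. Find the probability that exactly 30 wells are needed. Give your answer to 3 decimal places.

0.025

Y = trial on which the fifth success occurs; negative binomial, r=5, p=0.22.
P(Y=30) = C(29,4) · p^5 · (1−p)^25
= 23751 · 0.00051536 · 0.0020062 = 0.02456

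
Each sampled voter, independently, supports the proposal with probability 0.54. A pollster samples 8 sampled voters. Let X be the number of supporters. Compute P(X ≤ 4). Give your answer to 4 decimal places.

0.5463

X ~ Binomial(8, 0.54); P(X ≤ 4) = Σ C(8,k) p^k (1−p)^(8−k) over k:
  k=0: C(8,0)·0.54^0·0.46^8 = 0.002005
  k=1: C(8,1)·0.54^1·0.46^7 = 0.018827
  k=2: C(8,2)·0.54^2·0.46^6 = 0.077356
  k=3: C(8,3)·0.54^3·0.46^5 = 0.181618
  k=4: C(8,4)·0.54^4·0.46^4 = 0.266504
Total = 0.546310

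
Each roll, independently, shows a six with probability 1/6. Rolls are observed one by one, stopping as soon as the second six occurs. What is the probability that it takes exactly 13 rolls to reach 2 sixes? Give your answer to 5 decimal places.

0.04486

Y = trial on which the second success occurs; negative binomial, r=2, p=0.166667.
P(Y=13) = C(12,1) · p^2 · (1−p)^11
= 12 · 0.027778 · 0.13459 = 0.0448627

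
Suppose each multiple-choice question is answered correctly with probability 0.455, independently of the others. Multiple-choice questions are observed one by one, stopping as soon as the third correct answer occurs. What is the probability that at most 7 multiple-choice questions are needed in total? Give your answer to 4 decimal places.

Finishing within 7 multiple-choice questions ⇔ at least 3 successes in the first 7. With X ~ Binomial(7, 0.455), P(Y ≤ 7) = 1 − P(X ≤ 2).
  k=0: C(7,0)·0.455^0·0.545^7 = 0.014282
  k=1: C(7,1)·0.455^1·0.545^6 = 0.083462
  k=2: C(7,2)·0.455^2·0.545^5 = 0.209038
1 − 0.306781 = 0.693219

0.6932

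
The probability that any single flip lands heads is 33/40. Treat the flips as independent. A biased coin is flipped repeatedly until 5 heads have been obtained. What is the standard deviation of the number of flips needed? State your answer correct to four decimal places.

1.1338

Y = total flips until the fifth success; negative binomial with r=5, p=0.825.
SD(Y) = √[r(1−p)/p²] = √(1.285583) = 1.133836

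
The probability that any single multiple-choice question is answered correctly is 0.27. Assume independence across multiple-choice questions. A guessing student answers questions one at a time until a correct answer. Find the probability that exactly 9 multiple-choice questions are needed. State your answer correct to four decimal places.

Geometric (trials to first success), p = 0.27.
P(Y = 9) = (1−p)^8 · p = 0.080646 · 0.27 = 0.021774

0.0218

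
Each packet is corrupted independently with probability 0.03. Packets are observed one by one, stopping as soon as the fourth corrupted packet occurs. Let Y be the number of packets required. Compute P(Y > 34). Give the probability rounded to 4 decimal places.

0.9817

Needing more than 34 packets ⇔ fewer than 4 successes in the first 34. With X ~ Binomial(34, 0.03), P(Y > 34) = P(X ≤ 3).
  k=0: C(34,0)·0.03^0·0.97^34 = 0.355009
  k=1: C(34,1)·0.03^1·0.97^33 = 0.373308
  k=2: C(34,2)·0.03^2·0.97^32 = 0.190503
  k=3: C(34,3)·0.03^3·0.97^31 = 0.062846
P(X ≤ 3) = 0.981666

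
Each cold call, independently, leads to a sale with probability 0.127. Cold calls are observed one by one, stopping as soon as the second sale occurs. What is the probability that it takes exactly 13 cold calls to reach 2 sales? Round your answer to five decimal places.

0.04345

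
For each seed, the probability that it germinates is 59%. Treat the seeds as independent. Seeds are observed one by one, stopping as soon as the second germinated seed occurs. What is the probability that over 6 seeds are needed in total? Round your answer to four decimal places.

0.0458

Needing more than 6 seeds ⇔ fewer than 2 successes in the first 6. With X ~ Binomial(6, 0.59), P(Y > 6) = P(X ≤ 1).
  k=0: C(6,0)·0.59^0·0.41^6 = 0.004750
  k=1: C(6,1)·0.59^1·0.41^5 = 0.041013
P(X ≤ 1) = 0.045763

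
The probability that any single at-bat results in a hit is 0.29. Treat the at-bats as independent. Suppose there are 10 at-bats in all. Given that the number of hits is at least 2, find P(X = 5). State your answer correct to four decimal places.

0.1118

X ~ Binomial(10, 0.29). Want P(X=5 | X≥2) = P(X=5) / P(X≥2).
P(X=5) = C(10,5)·0.29^5·0.71^5 = 0.093257
P(X≥2) = 1 − 0.032552 − 0.132961 = 0.834487
Ratio = 0.093257 / 0.834487 = 0.111754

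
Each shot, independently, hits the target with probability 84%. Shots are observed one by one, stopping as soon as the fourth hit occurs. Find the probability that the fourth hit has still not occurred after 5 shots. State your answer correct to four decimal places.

0.1835

Needing more than 5 shots ⇔ fewer than 4 successes in the first 5. With X ~ Binomial(5, 0.84), P(Y > 5) = P(X ≤ 3).
  k=0: C(5,0)·0.84^0·0.16^5 = 0.000105
  k=1: C(5,1)·0.84^1·0.16^4 = 0.002753
  k=2: C(5,2)·0.84^2·0.16^3 = 0.028901
  k=3: C(5,3)·0.84^3·0.16^2 = 0.151732
P(X ≤ 3) = 0.183491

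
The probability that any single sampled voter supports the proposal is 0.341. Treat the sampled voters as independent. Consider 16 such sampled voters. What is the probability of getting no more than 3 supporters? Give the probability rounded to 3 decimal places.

X ~ Binomial(16, 0.341); P(X ≤ 3) = Σ C(16,k) p^k (1−p)^(16−k) over k:
  k=0: C(16,0)·0.341^0·0.659^16 = 0.00127
  k=1: C(16,1)·0.341^1·0.659^15 = 0.01048
  k=2: C(16,2)·0.341^2·0.659^14 = 0.04065
  k=3: C(16,3)·0.341^3·0.659^13 = 0.09817
Total = 0.15056

0.151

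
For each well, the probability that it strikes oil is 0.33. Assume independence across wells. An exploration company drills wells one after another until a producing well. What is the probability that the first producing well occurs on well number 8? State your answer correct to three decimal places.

0.020

Geometric (trials to first success), p = 0.33.
P(Y = 8) = (1−p)^7 · p = 0.060607 · 0.33 = 0.02000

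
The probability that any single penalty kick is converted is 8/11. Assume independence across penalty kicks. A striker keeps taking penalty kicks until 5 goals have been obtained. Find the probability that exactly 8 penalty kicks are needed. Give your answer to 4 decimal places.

Y = trial on which the fifth success occurs; negative binomial, r=5, p=0.727273.
P(Y=8) = C(7,4) · p^5 · (1−p)^3
= 35 · 0.20346 · 0.020285 = 0.144458

0.1445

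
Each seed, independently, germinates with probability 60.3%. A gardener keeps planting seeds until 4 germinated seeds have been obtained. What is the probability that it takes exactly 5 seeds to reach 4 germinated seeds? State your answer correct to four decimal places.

0.2100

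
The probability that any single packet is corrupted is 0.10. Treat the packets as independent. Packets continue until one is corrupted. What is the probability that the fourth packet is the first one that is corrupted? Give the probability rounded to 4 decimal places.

0.0729

Geometric (trials to first success), p = 0.10.
P(Y = 4) = (1−p)^3 · p = 0.729 · 0.10 = 0.072900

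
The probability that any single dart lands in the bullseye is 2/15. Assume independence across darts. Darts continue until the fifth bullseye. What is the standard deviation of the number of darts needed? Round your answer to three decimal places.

15.612

Y = total darts until the fifth success; negative binomial with r=5, p=0.133333.
SD(Y) = √[r(1−p)/p²] = √(243.75000) = 15.61249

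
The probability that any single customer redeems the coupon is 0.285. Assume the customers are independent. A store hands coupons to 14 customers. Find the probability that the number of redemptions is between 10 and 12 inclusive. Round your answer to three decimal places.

X ~ Binomial(14, 0.285); P(10 ≤ X ≤ 12) = Σ C(14,k) p^k (1−p)^(14−k) over k:
  k=10: C(14,10)·0.285^10·0.715^4 = 0.00092
  k=11: C(14,11)·0.285^11·0.715^3 = 0.00013
  k=12: C(14,12)·0.285^12·0.715^2 = 0.00001
Total = 0.00107

0.001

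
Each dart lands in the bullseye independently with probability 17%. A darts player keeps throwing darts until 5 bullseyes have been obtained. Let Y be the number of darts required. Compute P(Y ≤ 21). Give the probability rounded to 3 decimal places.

0.279

Finishing within 21 darts ⇔ at least 5 successes in the first 21. With X ~ Binomial(21, 0.17), P(Y ≤ 21) = 1 − P(X ≤ 4).
  k=0: C(21,0)·0.17^0·0.83^21 = 0.01998
  k=1: C(21,1)·0.17^1·0.83^20 = 0.08595
  k=2: C(21,2)·0.17^2·0.83^19 = 0.17604
  k=3: C(21,3)·0.17^3·0.83^18 = 0.22835
  k=4: C(21,4)·0.17^4·0.83^17 = 0.21047
1 − 0.72078 = 0.27922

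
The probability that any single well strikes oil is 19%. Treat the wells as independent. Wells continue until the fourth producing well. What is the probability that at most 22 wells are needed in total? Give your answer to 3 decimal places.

0.624

Finishing within 22 wells ⇔ at least 4 successes in the first 22. With X ~ Binomial(22, 0.19), P(Y ≤ 22) = 1 − P(X ≤ 3).
  k=0: C(22,0)·0.19^0·0.81^22 = 0.00970
  k=1: C(22,1)·0.19^1·0.81^21 = 0.05005
  k=2: C(22,2)·0.19^2·0.81^20 = 0.12326
  k=3: C(22,3)·0.19^3·0.81^19 = 0.19275
1 − 0.37575 = 0.62425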